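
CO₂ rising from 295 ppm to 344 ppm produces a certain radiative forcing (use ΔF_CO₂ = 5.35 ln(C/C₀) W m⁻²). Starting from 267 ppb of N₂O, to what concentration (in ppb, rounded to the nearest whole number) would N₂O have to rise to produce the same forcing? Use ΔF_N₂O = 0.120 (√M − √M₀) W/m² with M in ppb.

M ≈ 538 ppb

CO₂ forcing: 5.35 × ln(344/295) = 5.35 × 0.153666 = 0.82211 W/m².
Set 0.120(√M − √267) = 0.82211: √M = 0.82211/0.120 + √267 = 6.8509 + 16.3401 = 23.1910.
M = (23.1910)² = 537.82 ppb.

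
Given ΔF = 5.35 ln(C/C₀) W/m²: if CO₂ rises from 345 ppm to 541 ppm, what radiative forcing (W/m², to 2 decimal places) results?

ΔF = 2.41 W/m²

CO₂ absorption bands are partially saturated, so forcing scales with the logarithm of the concentration ratio.
CO₂: 5.35 × ln(541/345) = 5.35 × ln(1.56812) = 5.35 × 0.44988 = 2.4069 W/m².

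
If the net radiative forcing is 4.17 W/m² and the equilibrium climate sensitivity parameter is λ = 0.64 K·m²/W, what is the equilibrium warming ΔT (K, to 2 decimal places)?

ΔT = 2.67 K

ΔT = λ ΔF = 0.64 × 4.17 = 2.6688 K.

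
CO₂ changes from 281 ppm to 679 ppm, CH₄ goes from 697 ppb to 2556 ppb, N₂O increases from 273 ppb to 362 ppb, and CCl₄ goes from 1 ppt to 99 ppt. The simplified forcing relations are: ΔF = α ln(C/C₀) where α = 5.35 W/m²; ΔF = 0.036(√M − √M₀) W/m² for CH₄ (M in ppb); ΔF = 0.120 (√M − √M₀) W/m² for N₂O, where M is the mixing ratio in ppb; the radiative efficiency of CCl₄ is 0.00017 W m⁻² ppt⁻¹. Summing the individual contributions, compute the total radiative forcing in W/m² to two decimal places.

ΔF = 5.91 W/m²

CO₂: 5.35 × ln(679/281) = 5.35 × ln(2.41637) = 5.35 × 0.88227 = 4.7201 W/m².
CH₄: 0.036 × (√2556 − √697) = 0.036 × (50.5569 − 26.4008) = 0.036 × 24.1561 = 0.8696 W/m².
N₂O: 0.120 × (√362 − √273) = 0.120 × (19.0263 − 16.5227) = 0.120 × 2.5036 = 0.3004 W/m².
CCl₄: ΔF = 0.00017 × (99 − 1) = 0.00017 × 98 = 0.0167 W/m².
Total ΔF = 4.7201 + 0.8696 + 0.3004 + 0.0167 = 5.9068 W/m².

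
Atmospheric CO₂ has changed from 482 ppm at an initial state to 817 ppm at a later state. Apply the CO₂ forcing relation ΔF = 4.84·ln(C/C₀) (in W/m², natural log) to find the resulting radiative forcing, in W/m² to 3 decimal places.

ΔF = 2.554 W/m²

CO₂: 4.84 × ln(817/482) = 4.84 × ln(1.69502) = 4.84 × 0.52769 = 2.5540 W/m².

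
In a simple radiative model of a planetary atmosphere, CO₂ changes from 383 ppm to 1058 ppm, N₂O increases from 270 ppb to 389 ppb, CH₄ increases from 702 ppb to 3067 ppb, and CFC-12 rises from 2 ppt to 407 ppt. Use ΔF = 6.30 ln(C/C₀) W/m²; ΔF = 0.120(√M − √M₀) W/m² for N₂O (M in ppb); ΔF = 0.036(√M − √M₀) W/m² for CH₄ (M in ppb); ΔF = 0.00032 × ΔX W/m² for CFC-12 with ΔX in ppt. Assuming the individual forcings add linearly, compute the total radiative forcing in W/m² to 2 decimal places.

CO₂: 6.30 × ln(1058/383) = 6.30 × ln(2.76240) = 6.30 × 1.01610 = 6.4014 W/m².
N₂O: 0.120 × (√389 − √270) = 0.120 × (19.7231 − 16.4317) = 0.120 × 3.2914 = 0.3950 W/m².
CH₄: 0.036 × (√3067 − √702) = 0.036 × (55.3805 − 26.4953) = 0.036 × 28.8852 = 1.0399 W/m².
CFC-12: ΔF = 0.00032 × (407 − 2) = 0.00032 × 405 = 0.1296 W/m².
Total ΔF = 6.4014 + 0.3950 + 1.0399 + 0.1296 = 7.9659 W/m².

ΔF = 7.97 W/m²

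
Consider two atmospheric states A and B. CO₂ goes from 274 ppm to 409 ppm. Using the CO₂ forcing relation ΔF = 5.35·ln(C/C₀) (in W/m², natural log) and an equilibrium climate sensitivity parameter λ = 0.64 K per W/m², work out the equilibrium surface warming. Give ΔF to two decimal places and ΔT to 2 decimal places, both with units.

CO₂: 5.35 × ln(409/274) = 5.35 × ln(1.49270) = 5.35 × 0.40059 = 2.1432 W/m².
ΔT = λ ΔF = 0.64 × 2.14 = 1.3696 K.

ΔF = 2.14 W/m²; ΔT = 1.37 K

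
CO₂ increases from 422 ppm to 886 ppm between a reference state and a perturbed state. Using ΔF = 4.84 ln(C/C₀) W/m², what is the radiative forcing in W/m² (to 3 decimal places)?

CO₂: 4.84 × ln(886/422) = 4.84 × ln(2.09953) = 4.84 × 0.74171 = 3.5899 W/m².

ΔF = 3.590 W/m²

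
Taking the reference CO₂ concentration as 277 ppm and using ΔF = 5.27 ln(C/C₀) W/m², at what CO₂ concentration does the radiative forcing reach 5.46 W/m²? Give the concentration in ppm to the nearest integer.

Set 5.27 ln(C/277) = 5.46, so ln(C/277) = 5.46/5.27 = 1.03605.
Then C/277 = e^1.03605 = 2.81806, giving C = 277 × 2.81806 = 780.60 ppm.

C ≈ 781 ppm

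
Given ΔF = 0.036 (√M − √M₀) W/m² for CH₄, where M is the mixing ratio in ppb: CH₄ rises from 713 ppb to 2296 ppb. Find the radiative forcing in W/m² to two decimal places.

CH₄: 0.036 × (√2296 − √713) = 0.036 × (47.9166 − 26.7021) = 0.036 × 21.2145 = 0.7637 W/m².

ΔF = 0.76 W/m²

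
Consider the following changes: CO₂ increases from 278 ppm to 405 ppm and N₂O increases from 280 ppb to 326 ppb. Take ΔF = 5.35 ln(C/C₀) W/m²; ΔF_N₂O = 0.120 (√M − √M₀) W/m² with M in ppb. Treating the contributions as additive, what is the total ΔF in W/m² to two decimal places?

ΔF = 2.17 W/m²

CO₂: 5.35 × ln(405/278) = 5.35 × ln(1.45683) = 5.35 × 0.37626 = 2.0130 W/m².
N₂O: 0.120 × (√326 − √280) = 0.120 × (18.0555 − 16.7332) = 0.120 × 1.3223 = 0.1587 W/m².
Total ΔF = 2.0130 + 0.1587 = 2.1717 W/m².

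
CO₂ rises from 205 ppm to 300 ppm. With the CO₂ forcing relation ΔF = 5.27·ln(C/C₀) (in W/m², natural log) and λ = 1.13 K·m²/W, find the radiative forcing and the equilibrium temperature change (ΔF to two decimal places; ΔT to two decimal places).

ΔF = 2.01 W/m²; ΔT = 2.27 K

CO₂: 5.27 × ln(300/205) = 5.27 × ln(1.46341) = 5.27 × 0.38077 = 2.0067 W/m².
ΔT = λ ΔF = 1.13 × 2.01 = 2.2713 K.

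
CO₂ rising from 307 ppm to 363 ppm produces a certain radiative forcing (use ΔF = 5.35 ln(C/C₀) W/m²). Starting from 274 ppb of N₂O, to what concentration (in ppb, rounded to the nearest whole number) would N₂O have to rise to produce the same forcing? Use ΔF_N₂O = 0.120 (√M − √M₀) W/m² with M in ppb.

M ≈ 577 ppb

CO₂ forcing: 5.35 × ln(363/307) = 5.35 × 0.167555 = 0.89642 W/m².
Set 0.120(√M − √274) = 0.89642: √M = 0.89642/0.120 + √274 = 7.4702 + 16.5529 = 24.0231.
M = (24.0231)² = 577.11 ppb.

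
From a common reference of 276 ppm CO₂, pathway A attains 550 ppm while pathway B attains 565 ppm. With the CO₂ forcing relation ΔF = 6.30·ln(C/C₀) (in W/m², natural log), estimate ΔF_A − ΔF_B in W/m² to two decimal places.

ΔF_A = 6.30 ln(550/276) = 6.30 × 0.68952 = 4.3440 W/m².
ΔF_B = 6.30 ln(565/276) = 6.30 × 0.71642 = 4.5134 W/m².
Difference: 4.3440 − 4.5134 = -0.1694 W/m².

ΔF_A − ΔF_B = -0.17 W/m²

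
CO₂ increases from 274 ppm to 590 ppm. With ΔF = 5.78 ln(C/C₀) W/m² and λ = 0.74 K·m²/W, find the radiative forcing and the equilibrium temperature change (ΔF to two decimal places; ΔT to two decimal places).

ΔF = 4.43 W/m²; ΔT = 3.28 K

CO₂: 5.78 × ln(590/274) = 5.78 × ln(2.15328) = 5.78 × 0.76699 = 4.4332 W/m².
ΔT = λ ΔF = 0.74 × 4.43 = 3.2782 K.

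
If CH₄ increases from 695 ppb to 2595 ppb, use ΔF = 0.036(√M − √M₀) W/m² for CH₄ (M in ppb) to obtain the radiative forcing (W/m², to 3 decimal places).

CH₄: 0.036 × (√2595 − √695) = 0.036 × (50.9411 − 26.3629) = 0.036 × 24.5782 = 0.8848 W/m².

ΔF = 0.885 W/m²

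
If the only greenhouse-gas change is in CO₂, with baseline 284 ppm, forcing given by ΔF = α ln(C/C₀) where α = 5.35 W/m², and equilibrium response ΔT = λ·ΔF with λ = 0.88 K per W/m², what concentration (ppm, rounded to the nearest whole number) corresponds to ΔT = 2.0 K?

Required forcing: ΔF = ΔT/λ = 2.0/0.88 = 2.2727 W/m².
Then ln(C/284) = ΔF/5.35 = 2.2727/5.35 = 0.42480.
So C = 284 × e^0.42480 = 284 × 1.52928 = 434.32 ppm.

C ≈ 434 ppm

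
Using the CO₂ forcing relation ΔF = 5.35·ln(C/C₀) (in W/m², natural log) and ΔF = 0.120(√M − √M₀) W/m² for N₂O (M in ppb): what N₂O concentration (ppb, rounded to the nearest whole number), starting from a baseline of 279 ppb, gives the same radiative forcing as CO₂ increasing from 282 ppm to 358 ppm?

M ≈ 748 ppb

CO₂ forcing: 5.35 × ln(358/282) = 5.35 × 0.238626 = 1.27665 W/m².
Set 0.120(√M − √279) = 1.27665: √M = 1.27665/0.120 + √279 = 10.6388 + 16.7033 = 27.3421.
M = (27.3421)² = 747.59 ppb.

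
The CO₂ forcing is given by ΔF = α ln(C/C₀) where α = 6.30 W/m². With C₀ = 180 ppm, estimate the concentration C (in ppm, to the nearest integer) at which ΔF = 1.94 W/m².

C ≈ 245 ppm

Set 6.30 ln(C/180) = 1.94, so ln(C/180) = 1.94/6.30 = 0.30794.
Then C/180 = e^0.30794 = 1.36062, giving C = 180 × 1.36062 = 244.91 ppm.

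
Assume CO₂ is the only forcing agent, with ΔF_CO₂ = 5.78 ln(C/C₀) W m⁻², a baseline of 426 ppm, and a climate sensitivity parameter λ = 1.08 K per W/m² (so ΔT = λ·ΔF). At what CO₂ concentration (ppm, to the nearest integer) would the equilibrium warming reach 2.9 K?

C ≈ 678 ppm

Required forcing: ΔF = ΔT/λ = 2.9/1.08 = 2.6852 W/m².
Then ln(C/426) = ΔF/5.78 = 2.6852/5.78 = 0.46457.
So C = 426 × e^0.46457 = 426 × 1.59133 = 677.91 ppm.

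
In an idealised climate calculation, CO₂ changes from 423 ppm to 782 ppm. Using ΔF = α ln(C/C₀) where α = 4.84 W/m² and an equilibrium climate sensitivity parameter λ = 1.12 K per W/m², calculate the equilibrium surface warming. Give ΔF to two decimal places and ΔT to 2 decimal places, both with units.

CO₂: 4.84 × ln(782/423) = 4.84 × ln(1.84870) = 4.84 × 0.61448 = 2.9741 W/m².
ΔT = λ ΔF = 1.12 × 2.97 = 3.3264 K.

ΔF = 2.97 W/m²; ΔT = 3.33 K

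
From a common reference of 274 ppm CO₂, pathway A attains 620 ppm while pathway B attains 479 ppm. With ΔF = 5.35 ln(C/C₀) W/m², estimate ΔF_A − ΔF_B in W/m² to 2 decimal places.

ΔF_A − ΔF_B = 1.38 W/m²

ΔF_A = 5.35 ln(620/274) = 5.35 × 0.81659 = 4.3688 W/m².
ΔF_B = 5.35 ln(479/274) = 5.35 × 0.55857 = 2.9883 W/m².
Difference: 4.3688 − 2.9883 = 1.3805 W/m².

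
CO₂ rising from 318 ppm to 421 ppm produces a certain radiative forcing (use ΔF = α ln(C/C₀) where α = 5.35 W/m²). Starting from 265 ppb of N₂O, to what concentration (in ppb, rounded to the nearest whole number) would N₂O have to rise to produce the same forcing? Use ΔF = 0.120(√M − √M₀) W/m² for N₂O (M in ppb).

M ≈ 829 ppb

CO₂ forcing: 5.35 × ln(421/318) = 5.35 × 0.280581 = 1.50111 W/m².
Set 0.120(√M − √265) = 1.50111: √M = 1.50111/0.120 + √265 = 12.5093 + 16.2788 = 28.7881.
M = (28.7881)² = 828.75 ppb.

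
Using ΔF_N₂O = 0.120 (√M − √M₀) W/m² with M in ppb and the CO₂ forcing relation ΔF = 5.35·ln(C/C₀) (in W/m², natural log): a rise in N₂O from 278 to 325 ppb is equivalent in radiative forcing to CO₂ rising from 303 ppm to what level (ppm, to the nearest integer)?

N₂O forcing: 0.120 × (√325 − √278) = 0.120 × (18.0278 − 16.6733) = 0.120 × 1.3545 = 0.16254 W/m².
Set 5.35 ln(C/303) = 0.16254: ln(C/303) = 0.16254/5.35 = 0.03038, so C = 303 × e^0.03038 = 303 × 1.03085 = 312.35 ppm.

C ≈ 312 ppm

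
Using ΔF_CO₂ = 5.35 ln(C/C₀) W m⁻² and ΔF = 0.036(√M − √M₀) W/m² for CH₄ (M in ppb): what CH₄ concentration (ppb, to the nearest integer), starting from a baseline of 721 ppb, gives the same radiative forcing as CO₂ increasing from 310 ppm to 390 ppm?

CO₂ forcing: 5.35 × ln(390/310) = 5.35 × 0.229574 = 1.22822 W/m².
Set 0.036(√M − √721) = 1.22822: √M = 1.22822/0.036 + √721 = 34.1172 + 26.8514 = 60.9686.
M = (60.9686)² = 3717.17 ppb.

M ≈ 3717 ppb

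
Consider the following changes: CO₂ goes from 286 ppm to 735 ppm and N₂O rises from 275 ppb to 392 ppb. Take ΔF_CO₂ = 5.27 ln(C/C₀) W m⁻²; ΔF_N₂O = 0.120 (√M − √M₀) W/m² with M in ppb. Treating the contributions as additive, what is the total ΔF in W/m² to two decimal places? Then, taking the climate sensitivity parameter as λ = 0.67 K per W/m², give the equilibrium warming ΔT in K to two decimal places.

ΔF = 5.36 W/m²; ΔT = 3.59 K

CO₂: 5.27 × ln(735/286) = 5.27 × ln(2.56993) = 5.27 × 0.94388 = 4.9742 W/m².
N₂O: 0.120 × (√392 − √275) = 0.120 × (19.7990 − 16.5831) = 0.120 × 3.2159 = 0.3859 W/m².
Total ΔF = 4.9742 + 0.3859 = 5.3601 W/m².
ΔT = λ ΔF = 0.67 × 5.36 = 3.5912 K.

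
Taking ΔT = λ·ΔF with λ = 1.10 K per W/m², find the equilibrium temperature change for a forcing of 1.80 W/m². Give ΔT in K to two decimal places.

ΔT = 1.98 K

ΔT = λ ΔF = 1.10 × 1.80 = 1.9800 K.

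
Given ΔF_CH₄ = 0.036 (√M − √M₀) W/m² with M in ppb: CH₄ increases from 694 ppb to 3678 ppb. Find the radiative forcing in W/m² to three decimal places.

CH₄: 0.036 × (√3678 − √694) = 0.036 × (60.6465 − 26.3439) = 0.036 × 34.3026 = 1.2349 W/m².

ΔF = 1.235 W/m²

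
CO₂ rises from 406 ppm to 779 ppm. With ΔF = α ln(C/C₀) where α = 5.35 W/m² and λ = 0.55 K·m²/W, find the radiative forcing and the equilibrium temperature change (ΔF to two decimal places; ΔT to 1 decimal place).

CO₂: 5.35 × ln(779/406) = 5.35 × ln(1.91872) = 5.35 × 0.65166 = 3.4864 W/m².
ΔT = λ ΔF = 0.55 × 3.49 = 1.9195 K.

ΔF = 3.49 W/m²; ΔT = 1.9 K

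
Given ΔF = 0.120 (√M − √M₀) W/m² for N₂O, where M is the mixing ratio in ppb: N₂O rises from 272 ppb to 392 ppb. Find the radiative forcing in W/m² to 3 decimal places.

N₂O: 0.120 × (√392 − √272) = 0.120 × (19.7990 − 16.4924) = 0.120 × 3.3066 = 0.3968 W/m².

ΔF = 0.397 W/m²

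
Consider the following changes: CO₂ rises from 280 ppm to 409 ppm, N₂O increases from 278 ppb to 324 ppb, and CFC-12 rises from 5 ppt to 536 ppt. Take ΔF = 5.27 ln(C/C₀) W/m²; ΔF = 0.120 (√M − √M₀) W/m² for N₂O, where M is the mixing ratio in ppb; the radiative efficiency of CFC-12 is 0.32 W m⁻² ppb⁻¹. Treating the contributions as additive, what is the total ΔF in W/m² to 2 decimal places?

ΔF = 2.33 W/m²

CO₂: 5.27 × ln(409/280) = 5.27 × ln(1.46071) = 5.27 × 0.37892 = 1.9969 W/m².
N₂O: 0.120 × (√324 − √278) = 0.120 × (18.0000 − 16.6733) = 0.120 × 1.3267 = 0.1592 W/m².
CFC-12: Δ = 536 − 5 = 531 ppt = 0.531 ppb; ΔF = 0.32 × 0.531 = 0.1699 W/m².
Total ΔF = 1.9969 + 0.1592 + 0.1699 = 2.3260 W/m².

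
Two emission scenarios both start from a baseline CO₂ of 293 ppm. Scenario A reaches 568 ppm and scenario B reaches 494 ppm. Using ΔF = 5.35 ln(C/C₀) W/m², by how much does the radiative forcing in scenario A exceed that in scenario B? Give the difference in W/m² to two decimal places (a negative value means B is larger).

ΔF_A − ΔF_B = 0.75 W/m²

ΔF_A = 5.35 ln(568/293) = 5.35 × 0.66195 = 3.5414 W/m².
ΔF_B = 5.35 ln(494/293) = 5.35 × 0.52236 = 2.7946 W/m².
Difference: 3.5414 − 2.7946 = 0.7468 W/m².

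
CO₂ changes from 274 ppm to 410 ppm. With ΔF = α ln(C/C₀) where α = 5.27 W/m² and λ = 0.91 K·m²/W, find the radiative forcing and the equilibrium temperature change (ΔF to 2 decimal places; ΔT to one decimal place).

CO₂: 5.27 × ln(410/274) = 5.27 × ln(1.49635) = 5.27 × 0.40303 = 2.1240 W/m².
ΔT = λ ΔF = 0.91 × 2.12 = 1.9292 K.

ΔF = 2.12 W/m²; ΔT = 1.9 K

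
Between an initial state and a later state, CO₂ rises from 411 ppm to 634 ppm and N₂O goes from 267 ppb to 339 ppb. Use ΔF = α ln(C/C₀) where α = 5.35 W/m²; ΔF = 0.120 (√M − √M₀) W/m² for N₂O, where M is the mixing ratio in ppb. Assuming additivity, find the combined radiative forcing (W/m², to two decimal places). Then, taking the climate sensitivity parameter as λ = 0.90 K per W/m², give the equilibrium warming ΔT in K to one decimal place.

CO₂: 5.35 × ln(634/411) = 5.35 × ln(1.54258) = 5.35 × 0.43346 = 2.3190 W/m².
N₂O: 0.120 × (√339 − √267) = 0.120 × (18.4120 − 16.3401) = 0.120 × 2.0719 = 0.2486 W/m².
Total ΔF = 2.3190 + 0.2486 = 2.5676 W/m².
ΔT = λ ΔF = 0.90 × 2.57 = 2.3130 K.

ΔF = 2.57 W/m²; ΔT = 2.3 K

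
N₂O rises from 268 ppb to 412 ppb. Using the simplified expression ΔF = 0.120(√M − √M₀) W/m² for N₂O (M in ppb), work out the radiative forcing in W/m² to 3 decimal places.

ΔF = 0.471 W/m²

N₂O: 0.120 × (√412 − √268) = 0.120 × (20.2978 − 16.3707) = 0.120 × 3.9271 = 0.4713 W/m².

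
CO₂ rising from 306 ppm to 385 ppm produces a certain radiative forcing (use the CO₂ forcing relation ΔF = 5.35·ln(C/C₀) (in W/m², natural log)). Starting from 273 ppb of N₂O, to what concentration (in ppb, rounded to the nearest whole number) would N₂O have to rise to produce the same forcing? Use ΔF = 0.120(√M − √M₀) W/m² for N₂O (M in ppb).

M ≈ 716 ppb

CO₂ forcing: 5.35 × ln(385/306) = 5.35 × 0.229658 = 1.22867 W/m².
Set 0.120(√M − √273) = 1.22867: √M = 1.22867/0.120 + √273 = 10.2389 + 16.5227 = 26.7616.
M = (26.7616)² = 716.18 ppb.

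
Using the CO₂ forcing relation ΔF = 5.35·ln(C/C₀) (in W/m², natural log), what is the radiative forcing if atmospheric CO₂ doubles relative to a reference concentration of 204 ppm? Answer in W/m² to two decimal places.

Because the forcing depends only on the ratio C/C₀, the initial concentration does not enter.
ΔF = 5.35 × ln(2) = 5.35 × 0.69315 = 3.7084 W/m².

ΔF = 3.71 W/m²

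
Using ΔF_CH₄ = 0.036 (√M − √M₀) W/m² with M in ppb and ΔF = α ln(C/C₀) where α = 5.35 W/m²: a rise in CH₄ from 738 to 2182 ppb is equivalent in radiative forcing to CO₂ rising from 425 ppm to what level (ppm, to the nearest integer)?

C ≈ 485 ppm

CH₄ forcing: 0.036 × (√2182 − √738) = 0.036 × (46.7119 − 27.1662) = 0.036 × 19.5457 = 0.70365 W/m².
Set 5.35 ln(C/425) = 0.70365: ln(C/425) = 0.70365/5.35 = 0.13152, so C = 425 × e^0.13152 = 425 × 1.14056 = 484.74 ppm.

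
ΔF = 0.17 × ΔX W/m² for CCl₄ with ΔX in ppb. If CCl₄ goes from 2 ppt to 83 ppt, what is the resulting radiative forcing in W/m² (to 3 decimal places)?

ΔF = 0.014 W/m²

CCl₄: Δ = 83 − 2 = 81 ppt = 0.081 ppb; ΔF = 0.17 × 0.081 = 0.0138 W/m².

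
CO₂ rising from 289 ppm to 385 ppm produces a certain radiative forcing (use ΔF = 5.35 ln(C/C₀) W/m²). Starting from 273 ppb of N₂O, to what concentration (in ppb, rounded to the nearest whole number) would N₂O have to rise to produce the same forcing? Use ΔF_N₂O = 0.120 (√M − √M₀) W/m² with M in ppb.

CO₂ forcing: 5.35 × ln(385/289) = 5.35 × 0.286817 = 1.53447 W/m².
Set 0.120(√M − √273) = 1.53447: √M = 1.53447/0.120 + √273 = 12.7873 + 16.5227 = 29.3100.
M = (29.3100)² = 859.08 ppb.

M ≈ 859 ppb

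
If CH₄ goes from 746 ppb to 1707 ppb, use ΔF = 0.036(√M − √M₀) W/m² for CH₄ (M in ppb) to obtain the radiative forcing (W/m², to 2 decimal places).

CH₄: 0.036 × (√1707 − √746) = 0.036 × (41.3159 − 27.3130) = 0.036 × 14.0029 = 0.5041 W/m².

ΔF = 0.50 W/m²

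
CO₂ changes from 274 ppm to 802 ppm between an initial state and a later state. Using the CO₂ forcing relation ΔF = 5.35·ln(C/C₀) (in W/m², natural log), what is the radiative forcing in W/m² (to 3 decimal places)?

ΔF = 5.746 W/m²

CO₂ absorption bands are partially saturated, so forcing scales with the logarithm of the concentration ratio.
CO₂: 5.35 × ln(802/274) = 5.35 × ln(2.92701) = 5.35 × 1.07398 = 5.7458 W/m².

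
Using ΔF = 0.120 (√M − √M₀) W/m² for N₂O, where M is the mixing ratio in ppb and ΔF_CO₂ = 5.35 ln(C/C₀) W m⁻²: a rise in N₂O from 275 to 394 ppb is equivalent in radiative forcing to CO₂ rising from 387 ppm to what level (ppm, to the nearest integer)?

N₂O forcing: 0.120 × (√394 − √275) = 0.120 × (19.8494 − 16.5831) = 0.120 × 3.2663 = 0.39196 W/m².
Set 5.35 ln(C/387) = 0.39196: ln(C/387) = 0.39196/5.35 = 0.07326, so C = 387 × e^0.07326 = 387 × 1.07601 = 416.42 ppm.

C ≈ 416 ppm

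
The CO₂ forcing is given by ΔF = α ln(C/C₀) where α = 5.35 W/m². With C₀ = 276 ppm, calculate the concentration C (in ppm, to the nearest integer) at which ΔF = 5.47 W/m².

Set 5.35 ln(C/276) = 5.47, so ln(C/276) = 5.47/5.35 = 1.02243.
Then C/276 = e^1.02243 = 2.77994, giving C = 276 × 2.77994 = 767.26 ppm.

C ≈ 767 ppm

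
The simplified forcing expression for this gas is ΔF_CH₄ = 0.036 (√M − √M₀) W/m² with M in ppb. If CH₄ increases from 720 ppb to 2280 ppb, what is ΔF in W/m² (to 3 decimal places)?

CH₄: 0.036 × (√2280 − √720) = 0.036 × (47.7493 − 26.8328) = 0.036 × 20.9165 = 0.7530 W/m².

ΔF = 0.753 W/m²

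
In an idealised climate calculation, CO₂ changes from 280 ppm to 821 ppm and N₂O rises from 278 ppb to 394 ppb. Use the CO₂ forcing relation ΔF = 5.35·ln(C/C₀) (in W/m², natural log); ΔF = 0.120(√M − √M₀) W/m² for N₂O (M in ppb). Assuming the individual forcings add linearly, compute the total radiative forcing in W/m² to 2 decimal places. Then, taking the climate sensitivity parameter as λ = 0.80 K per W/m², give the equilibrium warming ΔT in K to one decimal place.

CO₂: 5.35 × ln(821/280) = 5.35 × ln(2.93214) = 5.35 × 1.07573 = 5.7552 W/m².
N₂O: 0.120 × (√394 − √278) = 0.120 × (19.8494 − 16.6733) = 0.120 × 3.1761 = 0.3811 W/m².
Total ΔF = 5.7552 + 0.3811 = 6.1363 W/m².
ΔT = λ ΔF = 0.80 × 6.14 = 4.9120 K.

ΔF = 6.14 W/m²; ΔT = 4.9 K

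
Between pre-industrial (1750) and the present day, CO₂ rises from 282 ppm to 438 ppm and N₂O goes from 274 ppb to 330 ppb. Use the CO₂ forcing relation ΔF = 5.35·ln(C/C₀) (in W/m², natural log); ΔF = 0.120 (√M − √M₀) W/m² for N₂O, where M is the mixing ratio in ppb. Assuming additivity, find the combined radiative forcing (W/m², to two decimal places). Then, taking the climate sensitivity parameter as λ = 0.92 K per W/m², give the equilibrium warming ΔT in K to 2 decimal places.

ΔF = 2.55 W/m²; ΔT = 2.35 K

CO₂: 5.35 × ln(438/282) = 5.35 × ln(1.55319) = 5.35 × 0.44031 = 2.3557 W/m².
N₂O: 0.120 × (√330 − √274) = 0.120 × (18.1659 − 16.5529) = 0.120 × 1.6130 = 0.1936 W/m².
Total ΔF = 2.3557 + 0.1936 = 2.5493 W/m².
ΔT = λ ΔF = 0.92 × 2.55 = 2.3460 K.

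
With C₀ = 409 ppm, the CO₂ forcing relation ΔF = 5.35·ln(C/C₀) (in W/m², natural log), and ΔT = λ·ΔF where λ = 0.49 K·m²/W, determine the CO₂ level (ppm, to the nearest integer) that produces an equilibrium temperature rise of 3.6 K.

C ≈ 1615 ppm

Required forcing: ΔF = ΔT/λ = 3.6/0.49 = 7.3469 W/m².
Then ln(C/409) = ΔF/5.35 = 7.3469/5.35 = 1.37325.
So C = 409 × e^1.37325 = 409 × 3.94816 = 1614.80 ppm.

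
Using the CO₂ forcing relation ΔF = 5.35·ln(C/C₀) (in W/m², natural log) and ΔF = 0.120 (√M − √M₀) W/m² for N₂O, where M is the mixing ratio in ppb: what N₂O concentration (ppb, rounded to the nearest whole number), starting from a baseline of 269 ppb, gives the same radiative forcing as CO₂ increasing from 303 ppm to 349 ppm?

M ≈ 515 ppb

CO₂ forcing: 5.35 × ln(349/303) = 5.35 × 0.141339 = 0.75616 W/m².
Set 0.120(√M − √269) = 0.75616: √M = 0.75616/0.120 + √269 = 6.3013 + 16.4012 = 22.7025.
M = (22.7025)² = 515.40 ppb.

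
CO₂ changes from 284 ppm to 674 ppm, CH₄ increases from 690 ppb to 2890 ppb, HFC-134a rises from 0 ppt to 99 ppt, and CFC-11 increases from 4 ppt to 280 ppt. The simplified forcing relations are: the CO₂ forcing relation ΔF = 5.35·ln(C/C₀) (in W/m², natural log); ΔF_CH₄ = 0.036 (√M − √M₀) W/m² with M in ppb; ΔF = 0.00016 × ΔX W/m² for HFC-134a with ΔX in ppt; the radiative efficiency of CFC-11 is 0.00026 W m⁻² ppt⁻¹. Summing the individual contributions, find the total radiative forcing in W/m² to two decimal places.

CO₂: 5.35 × ln(674/284) = 5.35 × ln(2.37324) = 5.35 × 0.86426 = 4.6238 W/m².
CH₄: 0.036 × (√2890 − √690) = 0.036 × (53.7587 − 26.2679) = 0.036 × 27.4908 = 0.9897 W/m².
HFC-134a: ΔF = 0.00016 × (99 − 0) = 0.00016 × 99 = 0.0158 W/m².
CFC-11: ΔF = 0.00026 × (280 − 4) = 0.00026 × 276 = 0.0718 W/m².
Total ΔF = 4.6238 + 0.9897 + 0.0158 + 0.0718 = 5.7011 W/m².

ΔF = 5.70 W/m²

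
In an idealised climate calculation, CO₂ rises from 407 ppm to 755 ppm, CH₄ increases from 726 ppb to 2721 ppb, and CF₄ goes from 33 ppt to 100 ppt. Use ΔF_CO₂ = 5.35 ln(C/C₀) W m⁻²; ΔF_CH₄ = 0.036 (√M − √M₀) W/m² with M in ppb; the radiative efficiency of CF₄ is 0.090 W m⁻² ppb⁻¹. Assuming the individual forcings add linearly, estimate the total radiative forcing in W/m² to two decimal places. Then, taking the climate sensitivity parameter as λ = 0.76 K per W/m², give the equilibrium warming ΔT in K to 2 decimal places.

CO₂: 5.35 × ln(755/407) = 5.35 × ln(1.85504) = 5.35 × 0.61791 = 3.3058 W/m².
CH₄: 0.036 × (√2721 − √726) = 0.036 × (52.1632 − 26.9444) = 0.036 × 25.2188 = 0.9079 W/m².
CF₄: Δ = 100 − 33 = 67 ppt = 0.067 ppb; ΔF = 0.090 × 0.067 = 0.0060 W/m².
Total ΔF = 3.3058 + 0.9079 + 0.0060 = 4.2197 W/m².
ΔT = λ ΔF = 0.76 × 4.22 = 3.2072 K.

ΔF = 4.22 W/m²; ΔT = 3.21 K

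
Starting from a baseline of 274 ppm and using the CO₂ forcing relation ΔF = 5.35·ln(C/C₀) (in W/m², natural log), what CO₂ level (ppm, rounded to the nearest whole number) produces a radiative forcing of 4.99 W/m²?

C ≈ 696 ppm

Set 5.35 ln(C/274) = 4.99, so ln(C/274) = 4.99/5.35 = 0.93271.
Then C/274 = e^0.93271 = 2.54139, giving C = 274 × 2.54139 = 696.34 ppm.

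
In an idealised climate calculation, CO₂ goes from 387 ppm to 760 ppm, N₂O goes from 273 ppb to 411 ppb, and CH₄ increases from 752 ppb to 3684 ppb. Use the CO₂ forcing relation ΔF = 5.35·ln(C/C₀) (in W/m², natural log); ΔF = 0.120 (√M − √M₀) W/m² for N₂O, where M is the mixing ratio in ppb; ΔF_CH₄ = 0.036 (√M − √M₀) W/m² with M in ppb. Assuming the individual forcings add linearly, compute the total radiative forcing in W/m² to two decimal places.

CO₂: 5.35 × ln(760/387) = 5.35 × ln(1.96382) = 5.35 × 0.67489 = 3.6107 W/m².
N₂O: 0.120 × (√411 − √273) = 0.120 × (20.2731 − 16.5227) = 0.120 × 3.7504 = 0.4500 W/m².
CH₄: 0.036 × (√3684 − √752) = 0.036 × (60.6960 − 27.4226) = 0.036 × 33.2734 = 1.1978 W/m².
Total ΔF = 3.6107 + 0.4500 + 1.1978 = 5.2585 W/m².

ΔF = 5.26 W/m²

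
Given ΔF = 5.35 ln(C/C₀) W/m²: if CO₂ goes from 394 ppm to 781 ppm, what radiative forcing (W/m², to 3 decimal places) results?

ΔF = 3.661 W/m²

CO₂: 5.35 × ln(781/394) = 5.35 × ln(1.98223) = 5.35 × 0.68422 = 3.6606 W/m².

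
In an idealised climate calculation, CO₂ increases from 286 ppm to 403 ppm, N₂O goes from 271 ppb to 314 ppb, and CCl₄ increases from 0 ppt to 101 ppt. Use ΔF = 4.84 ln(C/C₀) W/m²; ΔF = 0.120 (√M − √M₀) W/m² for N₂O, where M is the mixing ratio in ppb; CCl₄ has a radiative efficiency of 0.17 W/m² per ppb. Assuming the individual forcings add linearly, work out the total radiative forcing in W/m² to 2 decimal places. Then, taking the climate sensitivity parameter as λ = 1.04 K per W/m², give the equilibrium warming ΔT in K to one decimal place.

CO₂: 4.84 × ln(403/286) = 4.84 × ln(1.40909) = 4.84 × 0.34294 = 1.6598 W/m².
N₂O: 0.120 × (√314 − √271) = 0.120 × (17.7200 − 16.4621) = 0.120 × 1.2579 = 0.1509 W/m².
CCl₄: Δ = 101 − 0 = 101 ppt = 0.101 ppb; ΔF = 0.17 × 0.101 = 0.0172 W/m².
Total ΔF = 1.6598 + 0.1509 + 0.0172 = 1.8279 W/m².
ΔT = λ ΔF = 1.04 × 1.83 = 1.9032 K.

ΔF = 1.83 W/m²; ΔT = 1.9 K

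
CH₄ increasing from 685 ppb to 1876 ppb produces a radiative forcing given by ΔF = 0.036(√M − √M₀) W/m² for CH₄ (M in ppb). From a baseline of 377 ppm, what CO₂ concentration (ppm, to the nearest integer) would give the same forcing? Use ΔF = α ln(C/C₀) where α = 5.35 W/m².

CH₄ forcing: 0.036 × (√1876 − √685) = 0.036 × (43.3128 − 26.1725) = 0.036 × 17.1403 = 0.61705 W/m².
Set 5.35 ln(C/377) = 0.61705: ln(C/377) = 0.61705/5.35 = 0.11534, so C = 377 × e^0.11534 = 377 × 1.12225 = 423.09 ppm.

C ≈ 423 ppm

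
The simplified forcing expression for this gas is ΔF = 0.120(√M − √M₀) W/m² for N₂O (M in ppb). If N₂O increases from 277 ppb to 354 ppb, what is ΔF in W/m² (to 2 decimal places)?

N₂O: 0.120 × (√354 − √277) = 0.120 × (18.8149 − 16.6433) = 0.120 × 2.1716 = 0.2606 W/m².

ΔF = 0.26 W/m²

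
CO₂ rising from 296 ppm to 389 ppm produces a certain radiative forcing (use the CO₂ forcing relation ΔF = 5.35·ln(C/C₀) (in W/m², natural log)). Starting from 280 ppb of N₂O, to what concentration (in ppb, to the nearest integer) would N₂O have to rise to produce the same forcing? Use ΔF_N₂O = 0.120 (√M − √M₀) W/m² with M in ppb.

M ≈ 836 ppb

CO₂ forcing: 5.35 × ln(389/296) = 5.35 × 0.273220 = 1.46173 W/m².
Set 0.120(√M − √280) = 1.46173: √M = 1.46173/0.120 + √280 = 12.1811 + 16.7332 = 28.9143.
M = (28.9143)² = 836.04 ppb.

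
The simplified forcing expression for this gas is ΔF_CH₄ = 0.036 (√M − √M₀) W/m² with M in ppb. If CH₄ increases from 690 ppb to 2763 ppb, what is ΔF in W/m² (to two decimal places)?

CH₄: 0.036 × (√2763 − √690) = 0.036 × (52.5642 − 26.2679) = 0.036 × 26.2963 = 0.9467 W/m².

ΔF = 0.95 W/m²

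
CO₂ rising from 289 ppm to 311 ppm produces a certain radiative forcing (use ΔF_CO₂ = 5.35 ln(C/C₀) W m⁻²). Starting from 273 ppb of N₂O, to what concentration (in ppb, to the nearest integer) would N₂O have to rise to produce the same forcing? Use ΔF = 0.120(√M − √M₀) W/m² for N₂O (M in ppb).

M ≈ 392 ppb

CO₂ forcing: 5.35 × ln(311/289) = 5.35 × 0.073366 = 0.39251 W/m².
Set 0.120(√M − √273) = 0.39251: √M = 0.39251/0.120 + √273 = 3.2709 + 16.5227 = 19.7936.
M = (19.7936)² = 391.79 ppb.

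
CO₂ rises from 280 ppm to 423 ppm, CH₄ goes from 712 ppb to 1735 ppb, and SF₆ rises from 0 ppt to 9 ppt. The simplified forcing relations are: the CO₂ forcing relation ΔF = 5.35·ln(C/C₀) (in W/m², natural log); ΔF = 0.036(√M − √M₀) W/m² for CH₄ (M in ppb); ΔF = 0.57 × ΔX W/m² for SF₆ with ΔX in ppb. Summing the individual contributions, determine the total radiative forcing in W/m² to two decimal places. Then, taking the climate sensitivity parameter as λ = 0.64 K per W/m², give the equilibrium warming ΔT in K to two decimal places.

ΔF = 2.75 W/m²; ΔT = 1.76 K

CO₂: 5.35 × ln(423/280) = 5.35 × ln(1.51071) = 5.35 × 0.41258 = 2.2073 W/m².
CH₄: 0.036 × (√1735 − √712) = 0.036 × (41.6533 − 26.6833) = 0.036 × 14.9700 = 0.5389 W/m².
SF₆: Δ = 9 − 0 = 9 ppt = 0.009 ppb; ΔF = 0.57 × 0.009 = 0.0051 W/m².
Total ΔF = 2.2073 + 0.5389 + 0.0051 = 2.7513 W/m².
ΔT = λ ΔF = 0.64 × 2.75 = 1.7600 K.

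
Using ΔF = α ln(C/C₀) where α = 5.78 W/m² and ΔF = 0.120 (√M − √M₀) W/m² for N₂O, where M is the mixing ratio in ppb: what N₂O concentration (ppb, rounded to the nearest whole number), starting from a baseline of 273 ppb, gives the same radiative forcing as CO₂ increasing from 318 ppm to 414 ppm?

M ≈ 854 ppb

CO₂ forcing: 5.78 × ln(414/318) = 5.78 × 0.263815 = 1.52485 W/m².
Set 0.120(√M − √273) = 1.52485: √M = 1.52485/0.120 + √273 = 12.7071 + 16.5227 = 29.2298.
M = (29.2298)² = 854.38 ppb.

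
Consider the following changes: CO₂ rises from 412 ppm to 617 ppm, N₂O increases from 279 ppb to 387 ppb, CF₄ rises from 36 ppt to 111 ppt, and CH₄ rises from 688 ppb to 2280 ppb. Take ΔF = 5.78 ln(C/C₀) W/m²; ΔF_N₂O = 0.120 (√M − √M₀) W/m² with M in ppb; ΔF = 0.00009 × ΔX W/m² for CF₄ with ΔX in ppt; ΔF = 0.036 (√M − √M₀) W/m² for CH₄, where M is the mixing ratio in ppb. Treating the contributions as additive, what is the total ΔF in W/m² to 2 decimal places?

ΔF = 3.47 W/m²

CO₂: 5.78 × ln(617/412) = 5.78 × ln(1.49757) = 5.78 × 0.40384 = 2.3342 W/m².
N₂O: 0.120 × (√387 − √279) = 0.120 × (19.6723 − 16.7033) = 0.120 × 2.9690 = 0.3563 W/m².
CF₄: ΔF = 0.00009 × (111 − 36) = 0.00009 × 75 = 0.0068 W/m².
CH₄: 0.036 × (√2280 − √688) = 0.036 × (47.7493 − 26.2298) = 0.036 × 21.5195 = 0.7747 W/m².
Total ΔF = 2.3342 + 0.3563 + 0.0068 + 0.7747 = 3.4720 W/m².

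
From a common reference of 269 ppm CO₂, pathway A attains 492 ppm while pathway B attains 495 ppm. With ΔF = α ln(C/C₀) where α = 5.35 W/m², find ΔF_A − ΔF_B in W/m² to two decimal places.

ΔF_A − ΔF_B = -0.03 W/m²

ΔF_A = 5.35 ln(492/269) = 5.35 × 0.60377 = 3.2302 W/m².
ΔF_B = 5.35 ln(495/269) = 5.35 × 0.60985 = 3.2627 W/m².
Difference: 3.2302 − 3.2627 = -0.0325 W/m².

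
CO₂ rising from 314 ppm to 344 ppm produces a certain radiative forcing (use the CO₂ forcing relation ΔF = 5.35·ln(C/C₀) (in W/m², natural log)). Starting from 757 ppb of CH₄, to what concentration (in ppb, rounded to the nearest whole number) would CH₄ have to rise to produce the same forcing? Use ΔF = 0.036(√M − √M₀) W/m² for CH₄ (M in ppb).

M ≈ 1687 ppb

CO₂ forcing: 5.35 × ln(344/314) = 5.35 × 0.091249 = 0.48818 W/m².
Set 0.036(√M − √757) = 0.48818: √M = 0.48818/0.036 + √757 = 13.5606 + 27.5136 = 41.0742.
M = (41.0742)² = 1687.09 ppb.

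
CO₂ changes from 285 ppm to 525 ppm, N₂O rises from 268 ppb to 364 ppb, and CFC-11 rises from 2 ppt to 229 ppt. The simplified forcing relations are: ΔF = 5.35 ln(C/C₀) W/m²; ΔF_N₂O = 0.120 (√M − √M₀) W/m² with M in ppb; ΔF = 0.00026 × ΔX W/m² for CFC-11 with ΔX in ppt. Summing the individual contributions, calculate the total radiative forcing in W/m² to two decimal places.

CO₂: 5.35 × ln(525/285) = 5.35 × ln(1.84211) = 5.35 × 0.61091 = 3.2684 W/m².
N₂O: 0.120 × (√364 − √268) = 0.120 × (19.0788 − 16.3707) = 0.120 × 2.7081 = 0.3250 W/m².
CFC-11: ΔF = 0.00026 × (229 − 2) = 0.00026 × 227 = 0.0590 W/m².
Total ΔF = 3.2684 + 0.3250 + 0.0590 = 3.6524 W/m².

ΔF = 3.65 W/m²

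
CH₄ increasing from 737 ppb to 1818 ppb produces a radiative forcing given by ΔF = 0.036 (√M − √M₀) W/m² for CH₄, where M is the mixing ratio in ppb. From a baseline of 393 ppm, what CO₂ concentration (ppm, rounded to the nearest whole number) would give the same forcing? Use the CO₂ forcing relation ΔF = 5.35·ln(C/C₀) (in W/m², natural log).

C ≈ 436 ppm

CH₄ forcing: 0.036 × (√1818 − √737) = 0.036 × (42.6380 − 27.1477) = 0.036 × 15.4903 = 0.55765 W/m².
Set 5.35 ln(C/393) = 0.55765: ln(C/393) = 0.55765/5.35 = 0.10423, so C = 393 × e^0.10423 = 393 × 1.10986 = 436.17 ppm.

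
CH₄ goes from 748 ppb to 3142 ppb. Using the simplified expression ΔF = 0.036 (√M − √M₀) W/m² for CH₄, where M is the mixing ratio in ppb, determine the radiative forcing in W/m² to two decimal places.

ΔF = 1.03 W/m²

CH₄: 0.036 × (√3142 − √748) = 0.036 × (56.0535 − 27.3496) = 0.036 × 28.7039 = 1.0333 W/m².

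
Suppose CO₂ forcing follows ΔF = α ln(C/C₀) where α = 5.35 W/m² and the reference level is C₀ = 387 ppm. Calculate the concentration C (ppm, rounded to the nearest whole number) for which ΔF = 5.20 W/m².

Set 5.35 ln(C/387) = 5.20, so ln(C/387) = 5.20/5.35 = 0.97196.
Then C/387 = e^0.97196 = 2.64312, giving C = 387 × 2.64312 = 1022.89 ppm.

C ≈ 1023 ppm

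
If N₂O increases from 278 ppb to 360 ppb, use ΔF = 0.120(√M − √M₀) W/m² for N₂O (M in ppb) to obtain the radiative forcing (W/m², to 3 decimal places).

ΔF = 0.276 W/m²

N₂O: 0.120 × (√360 − √278) = 0.120 × (18.9737 − 16.6733) = 0.120 × 2.3004 = 0.2760 W/m².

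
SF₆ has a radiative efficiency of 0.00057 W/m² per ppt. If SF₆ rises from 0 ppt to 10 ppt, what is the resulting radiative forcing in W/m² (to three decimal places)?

ΔF = 0.006 W/m²

SF₆: ΔF = 0.00057 × (10 − 0) = 0.00057 × 10 = 0.0057 W/m².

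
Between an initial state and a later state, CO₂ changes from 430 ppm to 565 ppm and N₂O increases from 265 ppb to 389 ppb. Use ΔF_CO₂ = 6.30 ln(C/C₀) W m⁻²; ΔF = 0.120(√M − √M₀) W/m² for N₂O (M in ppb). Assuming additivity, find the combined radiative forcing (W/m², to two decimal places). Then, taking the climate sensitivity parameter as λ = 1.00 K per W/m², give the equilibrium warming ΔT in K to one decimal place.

ΔF = 2.13 W/m²; ΔT = 2.1 K

CO₂: 6.30 × ln(565/430) = 6.30 × ln(1.31395) = 6.30 × 0.27304 = 1.7202 W/m².
N₂O: 0.120 × (√389 − √265) = 0.120 × (19.7231 − 16.2788) = 0.120 × 3.4443 = 0.4133 W/m².
Total ΔF = 1.7202 + 0.4133 = 2.1335 W/m².
ΔT = λ ΔF = 1.00 × 2.13 = 2.1300 K.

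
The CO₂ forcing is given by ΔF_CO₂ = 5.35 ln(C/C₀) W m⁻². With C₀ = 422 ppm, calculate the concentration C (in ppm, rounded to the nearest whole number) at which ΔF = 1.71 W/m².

Set 5.35 ln(C/422) = 1.71, so ln(C/422) = 1.71/5.35 = 0.31963.
Then C/422 = e^0.31963 = 1.37662, giving C = 422 × 1.37662 = 580.93 ppm.

C ≈ 581 ppm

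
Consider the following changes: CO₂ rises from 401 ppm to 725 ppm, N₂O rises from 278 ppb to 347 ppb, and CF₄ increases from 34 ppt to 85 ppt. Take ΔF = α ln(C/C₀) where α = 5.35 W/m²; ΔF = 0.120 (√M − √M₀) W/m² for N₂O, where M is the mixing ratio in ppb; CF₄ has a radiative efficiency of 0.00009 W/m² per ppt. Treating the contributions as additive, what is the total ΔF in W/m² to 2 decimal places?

ΔF = 3.41 W/m²

CO₂: 5.35 × ln(725/401) = 5.35 × ln(1.80798) = 5.35 × 0.59221 = 3.1683 W/m².
N₂O: 0.120 × (√347 − √278) = 0.120 × (18.6279 − 16.6733) = 0.120 × 1.9546 = 0.2346 W/m².
CF₄: ΔF = 0.00009 × (85 − 34) = 0.00009 × 51 = 0.0046 W/m².
Total ΔF = 3.1683 + 0.2346 + 0.0046 = 3.4075 W/m².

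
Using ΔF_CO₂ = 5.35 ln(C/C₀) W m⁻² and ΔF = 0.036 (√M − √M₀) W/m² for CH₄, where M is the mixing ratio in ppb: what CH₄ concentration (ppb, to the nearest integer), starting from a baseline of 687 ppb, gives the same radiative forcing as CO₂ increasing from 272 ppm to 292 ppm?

M ≈ 1351 ppb

CO₂ forcing: 5.35 × ln(292/272) = 5.35 × 0.070952 = 0.37959 W/m².
Set 0.036(√M − √687) = 0.37959: √M = 0.37959/0.036 + √687 = 10.5442 + 26.2107 = 36.7549.
M = (36.7549)² = 1350.92 ppb.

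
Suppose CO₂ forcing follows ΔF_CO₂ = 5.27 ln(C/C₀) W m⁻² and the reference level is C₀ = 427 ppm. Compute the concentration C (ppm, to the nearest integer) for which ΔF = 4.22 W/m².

C ≈ 951 ppm

Set 5.27 ln(C/427) = 4.22, so ln(C/427) = 4.22/5.27 = 0.80076.
Then C/427 = e^0.80076 = 2.22723, giving C = 427 × 2.22723 = 951.03 ppm.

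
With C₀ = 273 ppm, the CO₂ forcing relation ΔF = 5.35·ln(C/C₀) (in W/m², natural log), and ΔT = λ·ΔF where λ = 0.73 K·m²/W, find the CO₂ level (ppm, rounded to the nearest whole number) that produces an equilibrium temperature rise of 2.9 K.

C ≈ 574 ppm

Required forcing: ΔF = ΔT/λ = 2.9/0.73 = 3.9726 W/m².
Then ln(C/273) = ΔF/5.35 = 3.9726/5.35 = 0.74254.
So C = 273 × e^0.74254 = 273 × 2.10127 = 573.65 ppm.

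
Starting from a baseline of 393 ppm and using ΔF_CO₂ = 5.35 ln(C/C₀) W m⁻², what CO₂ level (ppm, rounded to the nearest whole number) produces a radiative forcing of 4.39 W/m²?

C ≈ 893 ppm

Set 5.35 ln(C/393) = 4.39, so ln(C/393) = 4.39/5.35 = 0.82056.
Then C/393 = e^0.82056 = 2.27177, giving C = 393 × 2.27177 = 892.81 ppm.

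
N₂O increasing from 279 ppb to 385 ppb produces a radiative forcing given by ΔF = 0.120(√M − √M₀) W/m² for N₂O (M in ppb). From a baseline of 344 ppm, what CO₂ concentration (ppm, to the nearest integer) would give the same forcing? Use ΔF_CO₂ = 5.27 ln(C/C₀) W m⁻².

C ≈ 368 ppm

N₂O forcing: 0.120 × (√385 − √279) = 0.120 × (19.6214 − 16.7033) = 0.120 × 2.9181 = 0.35017 W/m².
Set 5.27 ln(C/344) = 0.35017: ln(C/344) = 0.35017/5.27 = 0.06645, so C = 344 × e^0.06645 = 344 × 1.06871 = 367.64 ppm.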